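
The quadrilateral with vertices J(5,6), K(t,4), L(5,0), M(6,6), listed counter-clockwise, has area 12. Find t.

The doubled signed area Σ (x_i y_{i+1} − x_{i+1} y_i) is linear in t.
With t=0 it equals 36; the coefficient of t is -6 (from the two edges through K).
So -6·t + 36 = 2·12 = 24 ⇒ t = 2.

2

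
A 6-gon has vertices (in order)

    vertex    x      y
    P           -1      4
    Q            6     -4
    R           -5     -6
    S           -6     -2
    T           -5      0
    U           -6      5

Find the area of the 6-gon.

78

Apply the shoelace (surveyor's) formula: 2A = Σ (x_i·y_{i+1} − x_{i+1}·y_i), indices taken mod 6.
Cross-terms: -20, -56, -26, -10, -25, -19  ⇒  Σ = -156
Area = |Σ|/2 = 78.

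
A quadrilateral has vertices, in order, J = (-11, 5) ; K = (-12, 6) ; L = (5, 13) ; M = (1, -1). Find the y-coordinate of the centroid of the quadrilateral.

Apply the surveyor's formula. First the cross-terms c_i = x_i·y_{i+1} − x_{i+1}·y_i:
  -6, -186, -18, -6  ⇒  2A = -216, A = -108.
Then Σ (y_i + y_{i+1})·c_i = -3840, so ȳ = -3840 / (6·(-108)) = 160/27.

160/27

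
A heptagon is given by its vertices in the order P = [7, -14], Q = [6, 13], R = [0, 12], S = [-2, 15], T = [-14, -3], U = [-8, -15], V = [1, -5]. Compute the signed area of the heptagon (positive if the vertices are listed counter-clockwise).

374.5

Cross-terms: 175, 72, 24, 216, 186, 55, 21  ⇒  Σ = 749
Signed area = Σ/2 = 374.5 (positive ⇒ counter-clockwise traversal).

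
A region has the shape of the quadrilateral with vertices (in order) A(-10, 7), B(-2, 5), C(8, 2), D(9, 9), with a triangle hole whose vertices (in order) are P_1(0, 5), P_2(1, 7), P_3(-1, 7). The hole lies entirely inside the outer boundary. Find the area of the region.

61.5

Outer boundary:
Apply Gauss's area formula: 2A = Σ (x_i·y_{i+1} − x_{i+1}·y_i), indices taken mod 4.
A→B: (-10)(5) − (-2)(7) = -36
B→C: (-2)(2) − (8)(5) = -44
C→D: (8)(9) − (9)(2) = 54
D→A: (9)(7) − (-10)(9) = 153
Σ = 127
Area = |Σ|/2 = 63.5.
Hole:
Apply the surveyor's formula: 2A = Σ (x_i·y_{i+1} − x_{i+1}·y_i), indices taken mod 3.
Σ = (-5) + (14) + (-5) = 4
Area = |Σ|/2 = 2.
Net area = 63.5 − 2 = 61.5.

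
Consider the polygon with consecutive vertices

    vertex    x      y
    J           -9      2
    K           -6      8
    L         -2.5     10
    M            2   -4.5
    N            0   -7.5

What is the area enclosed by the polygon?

Apply the shoelace formula: 2A = Σ (x_i·y_{i+1} − x_{i+1}·y_i), indices taken mod 5.
Σ = (-60) + (-40) + (-8.75) + (-15) + (-67.5) = -191.25
Area = |Σ|/2 = 95.625.

95.625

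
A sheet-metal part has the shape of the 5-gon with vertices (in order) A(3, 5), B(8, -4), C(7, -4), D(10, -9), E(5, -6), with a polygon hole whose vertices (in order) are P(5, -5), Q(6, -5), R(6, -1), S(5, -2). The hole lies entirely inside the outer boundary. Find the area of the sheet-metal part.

Outer boundary:
Apply the shoelace (surveyor's) formula: 2A = Σ (x_i·y_{i+1} − x_{i+1}·y_i), indices taken mod 5.
A→B: (3)(-4) − (8)(5) = -52
B→C: (8)(-4) − (7)(-4) = -4
C→D: (7)(-9) − (10)(-4) = -23
D→E: (10)(-6) − (5)(-9) = -15
E→A: (5)(5) − (3)(-6) = 43
Σ = -51
Area = |Σ|/2 = 25.5.
Hole:
Apply Gauss's area formula: 2A = Σ (x_i·y_{i+1} − x_{i+1}·y_i), indices taken mod 4.
P→Q: (5)(-5) − (6)(-5) = 5
Q→R: (6)(-1) − (6)(-5) = 24
R→S: (6)(-2) − (5)(-1) = -7
S→P: (5)(-5) − (5)(-2) = -15
Σ = 7
Area = |Σ|/2 = 3.5.
Net area = 25.5 − 3.5 = 22.

22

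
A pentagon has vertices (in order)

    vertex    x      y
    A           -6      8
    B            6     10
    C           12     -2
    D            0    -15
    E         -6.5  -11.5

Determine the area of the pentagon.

Apply Gauss's area formula: 2A = Σ (x_i·y_{i+1} − x_{i+1}·y_i), indices taken mod 5.
Cross-terms: -108, -132, -180, -97.5, -121  ⇒  Σ = -638.5
Area = |Σ|/2 = 319.25.

319.25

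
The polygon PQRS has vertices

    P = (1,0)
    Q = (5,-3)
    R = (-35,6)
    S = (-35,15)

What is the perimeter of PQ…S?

|PQ| = √((4)² + (-3)²) = √25 = 5
|QR| = √((-40)² + (9)²) = √1681 = 41
|RS| = √((0)² + (9)²) = √81 = 9
|SP| = √((36)² + (-15)²) = √1521 = 39
Perimeter = 5 + 41 + 9 + 39 = 94.

94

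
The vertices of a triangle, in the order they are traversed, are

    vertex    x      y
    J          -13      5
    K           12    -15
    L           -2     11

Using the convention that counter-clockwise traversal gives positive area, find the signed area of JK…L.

185

Apply the surveyor's formula: 2A = Σ (x_i·y_{i+1} − x_{i+1}·y_i), indices taken mod 3.
Cross-terms: 135, 102, 133  ⇒  Σ = 370
Signed area = Σ/2 = 185 (positive ⇒ counter-clockwise traversal).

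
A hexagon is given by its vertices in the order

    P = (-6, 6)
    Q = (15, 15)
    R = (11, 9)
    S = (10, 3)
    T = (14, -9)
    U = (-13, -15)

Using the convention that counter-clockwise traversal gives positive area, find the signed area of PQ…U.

-447

Apply the shoelace (surveyor's) formula: 2A = Σ (x_i·y_{i+1} − x_{i+1}·y_i), indices taken mod 6.
P→Q: (-6)(15) − (15)(6) = -180
Q→R: (15)(9) − (11)(15) = -30
R→S: (11)(3) − (10)(9) = -57
S→T: (10)(-9) − (14)(3) = -132
T→U: (14)(-15) − (-13)(-9) = -327
U→P: (-13)(6) − (-6)(-15) = -168
Σ = -894
Signed area = Σ/2 = -447 (negative ⇒ clockwise traversal).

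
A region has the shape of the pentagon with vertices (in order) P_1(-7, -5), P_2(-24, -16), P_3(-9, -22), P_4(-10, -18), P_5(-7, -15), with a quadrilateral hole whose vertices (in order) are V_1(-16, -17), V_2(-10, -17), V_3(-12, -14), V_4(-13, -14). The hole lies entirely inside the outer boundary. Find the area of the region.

125.5

Outer boundary:
P_1→P_2: (-7)(-16) − (-24)(-5) = -8
P_2→P_3: (-24)(-22) − (-9)(-16) = 384
P_3→P_4: (-9)(-18) − (-10)(-22) = -58
P_4→P_5: (-10)(-15) − (-7)(-18) = 24
P_5→P_1: (-7)(-5) − (-7)(-15) = -70
Σ = 272
Area = |Σ|/2 = 136.
Hole:
Apply the shoelace formula: 2A = Σ (x_i·y_{i+1} − x_{i+1}·y_i), indices taken mod 4.
Σ = (102) + (-64) + (-14) + (-3) = 21
Area = |Σ|/2 = 10.5.
Net area = 136 − 10.5 = 125.5.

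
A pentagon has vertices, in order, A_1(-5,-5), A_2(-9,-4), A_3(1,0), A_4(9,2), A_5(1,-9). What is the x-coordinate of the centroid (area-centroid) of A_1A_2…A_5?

73/114

Apply the shoelace (surveyor's) formula. First the cross-terms c_i = x_i·y_{i+1} − x_{i+1}·y_i:
  -25, 4, 2, -83, -50  ⇒  2A = -152, A = -76.
Then Σ (x_i + x_{i+1})·c_i = -292, so x̄ = -292 / (6·(-76)) = 73/114.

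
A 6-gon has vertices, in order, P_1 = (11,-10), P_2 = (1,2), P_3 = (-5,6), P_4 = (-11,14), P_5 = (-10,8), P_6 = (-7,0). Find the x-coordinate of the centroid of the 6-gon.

Apply the shoelace formula. First the cross-terms c_i = x_i·y_{i+1} − x_{i+1}·y_i:
  32, 16, -4, 52, 56, 70  ⇒  2A = 222, A = 111.
Then Σ (x_i + x_{i+1})·c_i = -1380, so x̄ = -1380 / (6·111) = -230/111.

-230/111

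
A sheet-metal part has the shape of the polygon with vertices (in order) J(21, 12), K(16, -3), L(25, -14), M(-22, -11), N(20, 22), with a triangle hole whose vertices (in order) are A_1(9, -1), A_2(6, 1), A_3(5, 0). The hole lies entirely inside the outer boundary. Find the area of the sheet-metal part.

Outer boundary:
Cross-terms: -255, -149, -583, -264, -222  ⇒  Σ = -1473
Area = |Σ|/2 = 736.5.
Hole:
Apply the surveyor's formula: 2A = Σ (x_i·y_{i+1} − x_{i+1}·y_i), indices taken mod 3.
Σ = (15) + (-5) + (-5) = 5
Area = |Σ|/2 = 2.5.
Net area = 736.5 − 2.5 = 734.

734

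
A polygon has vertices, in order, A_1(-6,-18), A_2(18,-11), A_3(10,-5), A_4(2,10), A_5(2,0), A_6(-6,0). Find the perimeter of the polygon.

|A_1A_2| = √((24)² + (7)²) = √625 = 25
|A_2A_3| = √((-8)² + (6)²) = √100 = 10
|A_3A_4| = √((-8)² + (15)²) = √289 = 17
|A_4A_5| = √((0)² + (-10)²) = √100 = 10
|A_5A_6| = √((-8)² + (0)²) = √64 = 8
|A_6A_1| = √((0)² + (-18)²) = √324 = 18
Perimeter = 25 + 10 + 17 + 10 + 8 + 18 = 88.

88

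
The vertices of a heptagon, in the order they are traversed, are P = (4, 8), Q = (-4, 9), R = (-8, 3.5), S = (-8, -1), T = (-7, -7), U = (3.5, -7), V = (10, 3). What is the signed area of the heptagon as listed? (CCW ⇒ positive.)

216.5

Apply the surveyor's formula: 2A = Σ (x_i·y_{i+1} − x_{i+1}·y_i), indices taken mod 7.
Cross-terms: 68, 58, 36, 49, 73.5, 80.5, 68  ⇒  Σ = 433
Signed area = Σ/2 = 216.5 (positive ⇒ counter-clockwise traversal).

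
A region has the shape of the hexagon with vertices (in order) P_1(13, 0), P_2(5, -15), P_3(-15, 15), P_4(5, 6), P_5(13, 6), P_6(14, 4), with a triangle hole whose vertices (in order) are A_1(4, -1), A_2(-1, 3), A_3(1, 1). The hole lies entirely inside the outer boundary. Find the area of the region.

Outer boundary:
Apply Gauss's area formula: 2A = Σ (x_i·y_{i+1} − x_{i+1}·y_i), indices taken mod 6.
P_1→P_2: (13)(-15) − (5)(0) = -195
P_2→P_3: (5)(15) − (-15)(-15) = -150
P_3→P_4: (-15)(6) − (5)(15) = -165
P_4→P_5: (5)(6) − (13)(6) = -48
P_5→P_6: (13)(4) − (14)(6) = -32
P_6→P_1: (14)(0) − (13)(4) = -52
Σ = -642
Area = |Σ|/2 = 321.
Hole:
Apply the surveyor's formula: 2A = Σ (x_i·y_{i+1} − x_{i+1}·y_i), indices taken mod 3.
Cross-terms: 11, -4, -5  ⇒  Σ = 2
Area = |Σ|/2 = 1.
Net area = 321 − 1 = 320.

320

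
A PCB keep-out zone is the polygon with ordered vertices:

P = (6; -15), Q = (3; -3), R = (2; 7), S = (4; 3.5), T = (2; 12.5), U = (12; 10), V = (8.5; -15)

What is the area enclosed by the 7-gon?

178.25

Apply the shoelace formula: 2A = Σ (x_i·y_{i+1} − x_{i+1}·y_i), indices taken mod 7.
Σ = (27) + (27) + (-21) + (43) + (-130) + (-265) + (-37.5) = -356.5
Area = |Σ|/2 = 178.25.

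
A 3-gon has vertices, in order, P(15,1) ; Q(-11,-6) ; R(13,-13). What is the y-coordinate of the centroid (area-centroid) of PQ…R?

Apply the shoelace (surveyor's) formula. First the cross-terms c_i = x_i·y_{i+1} − x_{i+1}·y_i:
  -79, 221, 208  ⇒  2A = 350, A = 175.
Then Σ (y_i + y_{i+1})·c_i = -6300, so ȳ = -6300 / (6·175) = -6.

-6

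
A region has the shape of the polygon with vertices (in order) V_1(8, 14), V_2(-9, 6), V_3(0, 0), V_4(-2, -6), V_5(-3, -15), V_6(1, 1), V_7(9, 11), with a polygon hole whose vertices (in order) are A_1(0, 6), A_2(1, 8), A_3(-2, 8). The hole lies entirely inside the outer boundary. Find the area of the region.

Outer boundary:
Cross-terms: 174, 0, 0, 12, 12, 2, 38  ⇒  Σ = 238
Area = |Σ|/2 = 119.
Hole:
Apply the shoelace formula: 2A = Σ (x_i·y_{i+1} − x_{i+1}·y_i), indices taken mod 3.
Σ = (-6) + (24) + (-12) = 6
Area = |Σ|/2 = 3.
Net area = 119 − 3 = 116.

116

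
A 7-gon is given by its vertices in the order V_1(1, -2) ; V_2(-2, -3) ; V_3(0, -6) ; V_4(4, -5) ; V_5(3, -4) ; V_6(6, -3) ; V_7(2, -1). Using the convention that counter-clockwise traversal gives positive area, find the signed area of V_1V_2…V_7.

Apply the surveyor's formula: 2A = Σ (x_i·y_{i+1} − x_{i+1}·y_i), indices taken mod 7.
V_1→V_2: (1)(-3) − (-2)(-2) = -7
V_2→V_3: (-2)(-6) − (0)(-3) = 12
V_3→V_4: (0)(-5) − (4)(-6) = 24
V_4→V_5: (4)(-4) − (3)(-5) = -1
V_5→V_6: (3)(-3) − (6)(-4) = 15
V_6→V_7: (6)(-1) − (2)(-3) = 0
V_7→V_1: (2)(-2) − (1)(-1) = -3
Σ = 40
Signed area = Σ/2 = 20 (positive ⇒ counter-clockwise traversal).

20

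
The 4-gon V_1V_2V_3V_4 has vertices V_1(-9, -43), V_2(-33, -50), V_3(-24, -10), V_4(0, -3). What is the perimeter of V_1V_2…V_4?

|V_1V_2| = √((-24)² + (-7)²) = √625 = 25
|V_2V_3| = √((9)² + (40)²) = √1681 = 41
|V_3V_4| = √((24)² + (7)²) = √625 = 25
|V_4V_1| = √((-9)² + (-40)²) = √1681 = 41
Perimeter = 25 + 41 + 25 + 41 = 132.

132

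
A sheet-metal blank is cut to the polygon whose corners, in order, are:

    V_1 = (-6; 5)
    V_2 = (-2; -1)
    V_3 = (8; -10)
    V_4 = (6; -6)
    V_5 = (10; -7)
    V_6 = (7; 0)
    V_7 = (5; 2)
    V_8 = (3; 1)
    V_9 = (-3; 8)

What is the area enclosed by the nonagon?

Apply the shoelace (surveyor's) formula: 2A = Σ (x_i·y_{i+1} − x_{i+1}·y_i), indices taken mod 9.
Σ = (16) + (28) + (12) + (18) + (49) + (14) + (-1) + (27) + (33) = 196
Area = |Σ|/2 = 98.

98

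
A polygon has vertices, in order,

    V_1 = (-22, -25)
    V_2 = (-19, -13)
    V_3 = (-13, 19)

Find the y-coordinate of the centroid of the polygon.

-19/3

Apply Gauss's area formula. First the cross-terms c_i = x_i·y_{i+1} − x_{i+1}·y_i:
  -189, -530, 743  ⇒  2A = 24, A = 12.
Then Σ (y_i + y_{i+1})·c_i = -456, so ȳ = -456 / (6·12) = -19/3.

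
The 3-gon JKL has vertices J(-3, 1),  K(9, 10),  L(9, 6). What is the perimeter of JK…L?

|JK| = √((12)² + (9)²) = √225 = 15
|KL| = √((0)² + (-4)²) = √16 = 4
|LJ| = √((-12)² + (-5)²) = √169 = 13
Perimeter = 15 + 4 + 13 = 32.

32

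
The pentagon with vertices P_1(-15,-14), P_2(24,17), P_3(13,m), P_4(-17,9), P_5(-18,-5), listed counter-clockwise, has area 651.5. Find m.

22

The doubled signed area Σ (x_i y_{i+1} − x_{i+1} y_i) is linear in m.
With m=0 it equals 401; the coefficient of m is 41 (from the two edges through P_3).
So 41·m + 401 = 2·651.5 = 1303 ⇒ m = 22.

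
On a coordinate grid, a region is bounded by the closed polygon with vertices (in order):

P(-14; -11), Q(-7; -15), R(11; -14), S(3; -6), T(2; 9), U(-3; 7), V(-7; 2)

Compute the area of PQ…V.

300

Apply Gauss's area formula: 2A = Σ (x_i·y_{i+1} − x_{i+1}·y_i), indices taken mod 7.
Cross-terms: 133, 263, -24, 39, 41, 43, 105  ⇒  Σ = 600
Area = |Σ|/2 = 300.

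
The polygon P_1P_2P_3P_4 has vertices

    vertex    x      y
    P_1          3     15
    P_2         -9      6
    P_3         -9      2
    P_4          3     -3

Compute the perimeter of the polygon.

|P_1P_2| = √((-12)² + (-9)²) = √225 = 15
|P_2P_3| = √((0)² + (-4)²) = √16 = 4
|P_3P_4| = √((12)² + (-5)²) = √169 = 13
|P_4P_1| = √((0)² + (18)²) = √324 = 18
Perimeter = 15 + 4 + 13 + 18 = 50.

50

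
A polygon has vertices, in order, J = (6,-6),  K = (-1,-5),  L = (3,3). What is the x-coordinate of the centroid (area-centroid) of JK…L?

Apply the surveyor's formula. First the cross-terms c_i = x_i·y_{i+1} − x_{i+1}·y_i:
  -36, 12, -36  ⇒  2A = -60, A = -30.
Then Σ (x_i + x_{i+1})·c_i = -480, so x̄ = -480 / (6·(-30)) = 8/3.

8/3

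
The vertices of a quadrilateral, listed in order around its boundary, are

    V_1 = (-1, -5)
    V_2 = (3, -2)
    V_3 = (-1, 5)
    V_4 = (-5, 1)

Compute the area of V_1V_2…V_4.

Apply Gauss's area formula: 2A = Σ (x_i·y_{i+1} − x_{i+1}·y_i), indices taken mod 4.
Σ = (17) + (13) + (24) + (26) = 80
Area = |Σ|/2 = 40.

40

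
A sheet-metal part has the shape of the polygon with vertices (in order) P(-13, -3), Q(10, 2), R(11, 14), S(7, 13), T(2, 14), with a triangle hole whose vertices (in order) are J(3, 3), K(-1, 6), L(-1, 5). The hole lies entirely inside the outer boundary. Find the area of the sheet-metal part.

205.5

Outer boundary:
Apply Gauss's area formula: 2A = Σ (x_i·y_{i+1} − x_{i+1}·y_i), indices taken mod 5.
Σ = (4) + (118) + (45) + (72) + (176) = 415
Area = |Σ|/2 = 207.5.
Hole:
Cross-terms: 21, 1, -18  ⇒  Σ = 4
Area = |Σ|/2 = 2.
Net area = 207.5 − 2 = 205.5.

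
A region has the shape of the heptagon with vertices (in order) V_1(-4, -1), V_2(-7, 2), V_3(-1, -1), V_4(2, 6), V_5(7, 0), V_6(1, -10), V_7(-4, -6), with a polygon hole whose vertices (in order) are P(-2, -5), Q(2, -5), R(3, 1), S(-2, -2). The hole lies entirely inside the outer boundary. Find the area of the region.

Outer boundary:
Apply the shoelace formula: 2A = Σ (x_i·y_{i+1} − x_{i+1}·y_i), indices taken mod 7.
Σ = (-15) + (9) + (-4) + (-42) + (-70) + (-46) + (-20) = -188
Area = |Σ|/2 = 94.
Hole:
Cross-terms: 20, 17, -4, 6  ⇒  Σ = 39
Area = |Σ|/2 = 19.5.
Net area = 94 − 19.5 = 74.5.

74.5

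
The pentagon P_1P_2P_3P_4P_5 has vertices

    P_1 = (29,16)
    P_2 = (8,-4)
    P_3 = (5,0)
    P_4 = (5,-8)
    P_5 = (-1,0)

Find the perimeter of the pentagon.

86

|P_1P_2| = √((-21)² + (-20)²) = √841 = 29
|P_2P_3| = √((-3)² + (4)²) = √25 = 5
|P_3P_4| = √((0)² + (-8)²) = √64 = 8
|P_4P_5| = √((-6)² + (8)²) = √100 = 10
|P_5P_1| = √((30)² + (16)²) = √1156 = 34
Perimeter = 29 + 5 + 8 + 10 + 34 = 86.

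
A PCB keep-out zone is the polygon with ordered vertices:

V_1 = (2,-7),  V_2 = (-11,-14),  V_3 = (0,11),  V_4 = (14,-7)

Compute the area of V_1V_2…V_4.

232

Apply the surveyor's formula: 2A = Σ (x_i·y_{i+1} − x_{i+1}·y_i), indices taken mod 4.
Σ = (-105) + (-121) + (-154) + (-84) = -464
Area = |Σ|/2 = 232.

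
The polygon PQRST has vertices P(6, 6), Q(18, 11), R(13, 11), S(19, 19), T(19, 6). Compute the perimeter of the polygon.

|PQ| = √((12)² + (5)²) = √169 = 13
|QR| = √((-5)² + (0)²) = √25 = 5
|RS| = √((6)² + (8)²) = √100 = 10
|ST| = √((0)² + (-13)²) = √169 = 13
|TP| = √((-13)² + (0)²) = √169 = 13
Perimeter = 13 + 5 + 10 + 13 + 13 = 54.

54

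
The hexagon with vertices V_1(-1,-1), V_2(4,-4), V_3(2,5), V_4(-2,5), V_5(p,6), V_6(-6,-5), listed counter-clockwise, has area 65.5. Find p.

The doubled signed area Σ (x_i y_{i+1} − x_{i+1} y_i) is linear in p.
With p=0 it equals 81; the coefficient of p is -10 (from the two edges through V_5).
So -10·p + 81 = 2·65.5 = 131 ⇒ p = -5.

-5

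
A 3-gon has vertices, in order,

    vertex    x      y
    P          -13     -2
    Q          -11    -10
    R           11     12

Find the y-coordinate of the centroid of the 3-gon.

Apply the surveyor's formula. First the cross-terms c_i = x_i·y_{i+1} − x_{i+1}·y_i:
  108, -22, 134  ⇒  2A = 220, A = 110.
Then Σ (y_i + y_{i+1})·c_i = 0, so ȳ = 0 / (6·110) = 0.

0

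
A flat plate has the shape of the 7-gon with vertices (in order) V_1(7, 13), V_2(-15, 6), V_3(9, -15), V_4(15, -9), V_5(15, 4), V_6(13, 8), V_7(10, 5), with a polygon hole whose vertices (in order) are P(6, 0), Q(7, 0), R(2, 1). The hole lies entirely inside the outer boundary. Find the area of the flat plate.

Outer boundary:
V_1→V_2: (7)(6) − (-15)(13) = 237
V_2→V_3: (-15)(-15) − (9)(6) = 171
V_3→V_4: (9)(-9) − (15)(-15) = 144
V_4→V_5: (15)(4) − (15)(-9) = 195
V_5→V_6: (15)(8) − (13)(4) = 68
V_6→V_7: (13)(5) − (10)(8) = -15
V_7→V_1: (10)(13) − (7)(5) = 95
Σ = 895
Area = |Σ|/2 = 447.5.
Hole:
Cross-terms: 0, 7, -6  ⇒  Σ = 1
Area = |Σ|/2 = 0.5.
Net area = 447.5 − 0.5 = 447.

447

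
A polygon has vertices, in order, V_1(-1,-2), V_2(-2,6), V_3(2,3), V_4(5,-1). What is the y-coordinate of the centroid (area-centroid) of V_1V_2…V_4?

Apply the shoelace formula. First the cross-terms c_i = x_i·y_{i+1} − x_{i+1}·y_i:
  -10, -18, -17, -11  ⇒  2A = -56, A = -28.
Then Σ (y_i + y_{i+1})·c_i = -203, so ȳ = -203 / (6·(-28)) = 29/24.

29/24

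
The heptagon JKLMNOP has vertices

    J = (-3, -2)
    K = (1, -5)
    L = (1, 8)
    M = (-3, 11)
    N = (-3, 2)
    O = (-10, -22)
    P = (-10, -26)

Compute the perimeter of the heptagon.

|JK| = √((4)² + (-3)²) = √25 = 5
|KL| = √((0)² + (13)²) = √169 = 13
|LM| = √((-4)² + (3)²) = √25 = 5
|MN| = √((0)² + (-9)²) = √81 = 9
|NO| = √((-7)² + (-24)²) = √625 = 25
|OP| = √((0)² + (-4)²) = √16 = 4
|PJ| = √((7)² + (24)²) = √625 = 25
Perimeter = 5 + 13 + 5 + 9 + 25 + 4 + 25 = 86.

86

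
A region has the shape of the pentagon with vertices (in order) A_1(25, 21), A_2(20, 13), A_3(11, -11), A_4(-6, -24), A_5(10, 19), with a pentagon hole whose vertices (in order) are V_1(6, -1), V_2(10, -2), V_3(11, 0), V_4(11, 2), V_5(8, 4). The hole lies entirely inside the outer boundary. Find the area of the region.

Outer boundary:
Apply Gauss's area formula: 2A = Σ (x_i·y_{i+1} − x_{i+1}·y_i), indices taken mod 5.
Σ = (-95) + (-363) + (-330) + (126) + (-265) = -927
Area = |Σ|/2 = 463.5.
Hole:
V_1→V_2: (6)(-2) − (10)(-1) = -2
V_2→V_3: (10)(0) − (11)(-2) = 22
V_3→V_4: (11)(2) − (11)(0) = 22
V_4→V_5: (11)(4) − (8)(2) = 28
V_5→V_1: (8)(-1) − (6)(4) = -32
Σ = 38
Area = |Σ|/2 = 19.
Net area = 463.5 − 19 = 444.5.

444.5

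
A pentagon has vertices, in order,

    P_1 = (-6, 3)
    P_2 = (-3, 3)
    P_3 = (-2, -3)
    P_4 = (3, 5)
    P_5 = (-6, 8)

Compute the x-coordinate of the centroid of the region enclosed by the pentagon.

Apply the shoelace formula. First the cross-terms c_i = x_i·y_{i+1} − x_{i+1}·y_i:
  -9, 15, -1, 54, 30  ⇒  2A = 89, A = 44.5.
Then Σ (x_i + x_{i+1})·c_i = -517, so x̄ = -517 / (6·44.5) = -517/267.

-517/267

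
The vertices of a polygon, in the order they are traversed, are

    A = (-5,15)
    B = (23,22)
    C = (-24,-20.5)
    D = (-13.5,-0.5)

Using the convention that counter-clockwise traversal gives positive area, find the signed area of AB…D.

-434.125

A→B: (-5)(22) − (23)(15) = -455
B→C: (23)(-20.5) − (-24)(22) = 56.5
C→D: (-24)(-0.5) − (-13.5)(-20.5) = -264.75
D→A: (-13.5)(15) − (-5)(-0.5) = -205
Σ = -868.25
Signed area = Σ/2 = -434.125 (negative ⇒ clockwise traversal).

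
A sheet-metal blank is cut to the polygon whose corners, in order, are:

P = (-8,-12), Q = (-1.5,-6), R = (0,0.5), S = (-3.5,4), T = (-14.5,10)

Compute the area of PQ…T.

P→Q: (-8)(-6) − (-1.5)(-12) = 30
Q→R: (-1.5)(0.5) − (0)(-6) = -0.75
R→S: (0)(4) − (-3.5)(0.5) = 1.75
S→T: (-3.5)(10) − (-14.5)(4) = 23
T→P: (-14.5)(-12) − (-8)(10) = 254
Σ = 308
Area = |Σ|/2 = 154.

154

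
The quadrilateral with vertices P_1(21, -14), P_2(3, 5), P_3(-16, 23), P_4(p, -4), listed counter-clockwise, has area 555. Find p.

The doubled signed area Σ (x_i y_{i+1} − x_{i+1} y_i) is linear in p.
With p=0 it equals 444; the coefficient of p is -37 (from the two edges through P_4).
So -37·p + 444 = 2·555 = 1110 ⇒ p = -18.

-18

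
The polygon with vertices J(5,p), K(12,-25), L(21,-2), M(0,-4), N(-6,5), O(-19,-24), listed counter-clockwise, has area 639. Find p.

-21

The doubled signed area Σ (x_i y_{i+1} − x_{i+1} y_i) is linear in p.
With p=0 it equals 627; the coefficient of p is -31 (from the two edges through J).
So -31·p + 627 = 2·639 = 1278 ⇒ p = -21.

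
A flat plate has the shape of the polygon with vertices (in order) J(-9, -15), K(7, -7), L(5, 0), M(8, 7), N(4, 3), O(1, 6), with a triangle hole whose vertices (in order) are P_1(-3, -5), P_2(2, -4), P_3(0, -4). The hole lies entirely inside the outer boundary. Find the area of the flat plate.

146

Outer boundary:
J→K: (-9)(-7) − (7)(-15) = 168
K→L: (7)(0) − (5)(-7) = 35
L→M: (5)(7) − (8)(0) = 35
M→N: (8)(3) − (4)(7) = -4
N→O: (4)(6) − (1)(3) = 21
O→J: (1)(-15) − (-9)(6) = 39
Σ = 294
Area = |Σ|/2 = 147.
Hole:
Apply the surveyor's formula: 2A = Σ (x_i·y_{i+1} − x_{i+1}·y_i), indices taken mod 3.
Σ = (22) + (-8) + (-12) = 2
Area = |Σ|/2 = 1.
Net area = 147 − 1 = 146.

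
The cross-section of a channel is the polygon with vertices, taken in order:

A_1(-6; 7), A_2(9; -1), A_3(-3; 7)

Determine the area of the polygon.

12

Apply the shoelace (surveyor's) formula: 2A = Σ (x_i·y_{i+1} − x_{i+1}·y_i), indices taken mod 3.
Σ = (-57) + (60) + (21) = 24
Area = |Σ|/2 = 12.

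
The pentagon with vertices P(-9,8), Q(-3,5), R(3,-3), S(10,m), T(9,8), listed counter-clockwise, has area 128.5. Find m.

Write out the shoelace sum; only the two edges meeting at S involve m:
2·Area = [(3·m − 10·(-3)) + (10·8 − 9·m)] + 117
       = -6·m + 227 = 257
⇒ m = -5.

-5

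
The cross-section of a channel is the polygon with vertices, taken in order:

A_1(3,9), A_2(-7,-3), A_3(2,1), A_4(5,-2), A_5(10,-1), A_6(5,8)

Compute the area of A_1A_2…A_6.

82.5

Cross-terms: 54, -1, -9, 15, 85, 21  ⇒  Σ = 165
Area = |Σ|/2 = 82.5.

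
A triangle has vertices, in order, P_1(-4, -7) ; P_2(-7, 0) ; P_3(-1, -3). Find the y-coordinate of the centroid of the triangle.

Apply Gauss's area formula. First the cross-terms c_i = x_i·y_{i+1} − x_{i+1}·y_i:
  -49, 21, -5  ⇒  2A = -33, A = -16.5.
Then Σ (y_i + y_{i+1})·c_i = 330, so ȳ = 330 / (6·(-16.5)) = -10/3.

-10/3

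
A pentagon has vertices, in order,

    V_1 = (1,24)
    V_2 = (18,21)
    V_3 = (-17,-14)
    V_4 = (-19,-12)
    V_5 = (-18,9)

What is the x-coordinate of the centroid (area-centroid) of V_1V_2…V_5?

Apply the surveyor's formula. First the cross-terms c_i = x_i·y_{i+1} − x_{i+1}·y_i:
  -411, 105, -62, -387, -441  ⇒  2A = -1196, A = -598.
Then Σ (x_i + x_{i+1})·c_i = 16344, so x̄ = 16344 / (6·(-598)) = -1362/299.

-1362/299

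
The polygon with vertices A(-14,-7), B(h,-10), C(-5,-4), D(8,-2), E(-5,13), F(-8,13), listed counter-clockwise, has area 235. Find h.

-11

Write out the shoelace sum; only the two edges meeting at B involve h:
2·Area = [((-14)·(-10) − h·(-7)) + (h·(-4) − (-5)·(-10))] + 413
       = 3·h + 503 = 470
⇒ h = -11.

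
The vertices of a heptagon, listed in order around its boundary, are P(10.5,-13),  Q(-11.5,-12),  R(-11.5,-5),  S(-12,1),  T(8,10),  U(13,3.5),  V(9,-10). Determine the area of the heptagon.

Σ = (-275.5) + (-80.5) + (-71.5) + (-128) + (-102) + (-161.5) + (-12) = -831
Area = |Σ|/2 = 415.5.

415.5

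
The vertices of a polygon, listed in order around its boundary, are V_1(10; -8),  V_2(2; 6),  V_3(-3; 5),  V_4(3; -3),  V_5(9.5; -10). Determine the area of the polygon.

60.25

Apply the surveyor's formula: 2A = Σ (x_i·y_{i+1} − x_{i+1}·y_i), indices taken mod 5.
Σ = (76) + (28) + (-6) + (-1.5) + (24) = 120.5
Area = |Σ|/2 = 60.25.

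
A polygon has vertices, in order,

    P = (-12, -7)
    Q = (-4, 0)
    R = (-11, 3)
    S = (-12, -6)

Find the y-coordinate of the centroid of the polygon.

-151/111

Apply the surveyor's formula. First the cross-terms c_i = x_i·y_{i+1} − x_{i+1}·y_i:
  -28, -12, 102, 12  ⇒  2A = 74, A = 37.
Then Σ (y_i + y_{i+1})·c_i = -302, so ȳ = -302 / (6·37) = -151/111.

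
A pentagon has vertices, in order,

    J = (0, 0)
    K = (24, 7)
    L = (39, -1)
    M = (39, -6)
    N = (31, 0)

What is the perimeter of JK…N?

88

|JK| = √((24)² + (7)²) = √625 = 25
|KL| = √((15)² + (-8)²) = √289 = 17
|LM| = √((0)² + (-5)²) = √25 = 5
|MN| = √((-8)² + (6)²) = √100 = 10
|NJ| = √((-31)² + (0)²) = √961 = 31
Perimeter = 25 + 17 + 5 + 10 + 31 = 88.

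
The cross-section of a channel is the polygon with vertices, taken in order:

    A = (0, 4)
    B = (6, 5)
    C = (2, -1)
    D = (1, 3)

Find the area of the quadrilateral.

14.5

A→B: (0)(5) − (6)(4) = -24
B→C: (6)(-1) − (2)(5) = -16
C→D: (2)(3) − (1)(-1) = 7
D→A: (1)(4) − (0)(3) = 4
Σ = -29
Area = |Σ|/2 = 14.5.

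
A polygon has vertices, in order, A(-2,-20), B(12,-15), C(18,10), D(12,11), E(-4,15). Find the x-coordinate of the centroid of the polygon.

Apply the shoelace (surveyor's) formula. First the cross-terms c_i = x_i·y_{i+1} − x_{i+1}·y_i:
  270, 390, 78, 224, 110  ⇒  2A = 1072, A = 536.
Then Σ (x_i + x_{i+1})·c_i = 17872, so x̄ = 17872 / (6·536) = 1117/201.

1117/201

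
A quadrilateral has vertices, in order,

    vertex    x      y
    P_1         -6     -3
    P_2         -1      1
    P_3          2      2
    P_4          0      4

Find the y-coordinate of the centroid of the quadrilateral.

26/19

Apply the shoelace formula. First the cross-terms c_i = x_i·y_{i+1} − x_{i+1}·y_i:
  -9, -4, 8, 24  ⇒  2A = 19, A = 9.5.
Then Σ (y_i + y_{i+1})·c_i = 78, so ȳ = 78 / (6·9.5) = 26/19.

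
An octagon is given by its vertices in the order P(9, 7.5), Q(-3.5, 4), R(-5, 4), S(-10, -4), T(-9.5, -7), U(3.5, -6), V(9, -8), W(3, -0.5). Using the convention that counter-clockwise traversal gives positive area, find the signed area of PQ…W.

157.125

Apply the surveyor's formula: 2A = Σ (x_i·y_{i+1} − x_{i+1}·y_i), indices taken mod 8.
Σ = (62.25) + (6) + (60) + (32) + (81.5) + (26) + (19.5) + (27) = 314.25
Signed area = Σ/2 = 157.125 (positive ⇒ counter-clockwise traversal).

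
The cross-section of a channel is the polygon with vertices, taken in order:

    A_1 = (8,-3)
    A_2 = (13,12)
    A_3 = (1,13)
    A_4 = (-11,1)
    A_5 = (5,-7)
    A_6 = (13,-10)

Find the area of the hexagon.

Apply Gauss's area formula: 2A = Σ (x_i·y_{i+1} − x_{i+1}·y_i), indices taken mod 6.
Cross-terms: 135, 157, 144, 72, 41, 41  ⇒  Σ = 590
Area = |Σ|/2 = 295.

295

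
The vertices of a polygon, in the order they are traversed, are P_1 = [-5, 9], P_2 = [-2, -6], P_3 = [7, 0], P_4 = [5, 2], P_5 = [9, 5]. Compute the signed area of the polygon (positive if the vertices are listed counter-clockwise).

108.5

Apply the shoelace (surveyor's) formula: 2A = Σ (x_i·y_{i+1} − x_{i+1}·y_i), indices taken mod 5.
Cross-terms: 48, 42, 14, 7, 106  ⇒  Σ = 217
Signed area = Σ/2 = 108.5 (positive ⇒ counter-clockwise traversal).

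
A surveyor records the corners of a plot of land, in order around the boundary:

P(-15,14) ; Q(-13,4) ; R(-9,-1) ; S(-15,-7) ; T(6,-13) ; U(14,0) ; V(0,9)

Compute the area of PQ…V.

449.5

Apply the surveyor's formula: 2A = Σ (x_i·y_{i+1} − x_{i+1}·y_i), indices taken mod 7.
P→Q: (-15)(4) − (-13)(14) = 122
Q→R: (-13)(-1) − (-9)(4) = 49
R→S: (-9)(-7) − (-15)(-1) = 48
S→T: (-15)(-13) − (6)(-7) = 237
T→U: (6)(0) − (14)(-13) = 182
U→V: (14)(9) − (0)(0) = 126
V→P: (0)(14) − (-15)(9) = 135
Σ = 899
Area = |Σ|/2 = 449.5.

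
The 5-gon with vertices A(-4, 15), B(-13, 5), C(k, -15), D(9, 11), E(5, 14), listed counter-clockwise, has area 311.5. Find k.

-14

The doubled signed area Σ (x_i y_{i+1} − x_{i+1} y_i) is linear in k.
With k=0 it equals 707; the coefficient of k is 6 (from the two edges through C).
So 6·k + 707 = 2·311.5 = 623 ⇒ k = -14.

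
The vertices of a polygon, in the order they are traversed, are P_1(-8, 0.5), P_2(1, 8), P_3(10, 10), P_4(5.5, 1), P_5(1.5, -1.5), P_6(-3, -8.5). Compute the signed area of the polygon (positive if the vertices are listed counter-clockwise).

-138

Apply the shoelace formula: 2A = Σ (x_i·y_{i+1} − x_{i+1}·y_i), indices taken mod 6.
Σ = (-64.5) + (-70) + (-45) + (-9.75) + (-17.25) + (-69.5) = -276
Signed area = Σ/2 = -138 (negative ⇒ clockwise traversal).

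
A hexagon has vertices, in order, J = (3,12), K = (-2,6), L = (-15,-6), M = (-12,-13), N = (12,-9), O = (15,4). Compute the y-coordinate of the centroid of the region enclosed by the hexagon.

-104/49

Apply Gauss's area formula. First the cross-terms c_i = x_i·y_{i+1} − x_{i+1}·y_i:
  42, 102, 123, 264, 183, 168  ⇒  2A = 882, A = 441.
Then Σ (y_i + y_{i+1})·c_i = -5616, so ȳ = -5616 / (6·441) = -104/49.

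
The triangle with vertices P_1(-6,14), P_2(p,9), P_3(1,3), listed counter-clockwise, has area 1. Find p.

-3

Write out the shoelace sum; only the two edges meeting at P_2 involve p:
2·Area = [((-6)·9 − p·14) + (p·3 − 1·9)] + 32
       = -11·p + -31 = 2
⇒ p = -3.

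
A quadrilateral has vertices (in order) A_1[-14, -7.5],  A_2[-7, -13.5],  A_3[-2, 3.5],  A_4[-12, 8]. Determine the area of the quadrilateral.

156.5

Apply the surveyor's formula: 2A = Σ (x_i·y_{i+1} − x_{i+1}·y_i), indices taken mod 4.
Σ = (136.5) + (-51.5) + (26) + (202) = 313
Area = |Σ|/2 = 156.5.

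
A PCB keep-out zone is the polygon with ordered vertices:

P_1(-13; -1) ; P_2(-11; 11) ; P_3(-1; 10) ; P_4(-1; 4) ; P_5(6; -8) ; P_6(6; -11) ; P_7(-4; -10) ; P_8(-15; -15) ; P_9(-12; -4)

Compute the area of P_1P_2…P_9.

Apply the shoelace formula: 2A = Σ (x_i·y_{i+1} − x_{i+1}·y_i), indices taken mod 9.
P_1→P_2: (-13)(11) − (-11)(-1) = -154
P_2→P_3: (-11)(10) − (-1)(11) = -99
P_3→P_4: (-1)(4) − (-1)(10) = 6
P_4→P_5: (-1)(-8) − (6)(4) = -16
P_5→P_6: (6)(-11) − (6)(-8) = -18
P_6→P_7: (6)(-10) − (-4)(-11) = -104
P_7→P_8: (-4)(-15) − (-15)(-10) = -90
P_8→P_9: (-15)(-4) − (-12)(-15) = -120
P_9→P_1: (-12)(-1) − (-13)(-4) = -40
Σ = -635
Area = |Σ|/2 = 317.5.

317.5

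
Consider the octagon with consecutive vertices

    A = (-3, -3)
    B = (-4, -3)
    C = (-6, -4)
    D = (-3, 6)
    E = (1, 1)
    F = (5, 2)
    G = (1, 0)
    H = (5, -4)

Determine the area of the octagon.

49

Apply the surveyor's formula: 2A = Σ (x_i·y_{i+1} − x_{i+1}·y_i), indices taken mod 8.
Cross-terms: -3, -2, -48, -9, -3, -2, -4, -27  ⇒  Σ = -98
Area = |Σ|/2 = 49.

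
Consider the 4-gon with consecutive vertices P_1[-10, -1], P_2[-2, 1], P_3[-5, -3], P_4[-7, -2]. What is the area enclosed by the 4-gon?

12.5

Apply Gauss's area formula: 2A = Σ (x_i·y_{i+1} − x_{i+1}·y_i), indices taken mod 4.
Σ = (-12) + (11) + (-11) + (-13) = -25
Area = |Σ|/2 = 12.5.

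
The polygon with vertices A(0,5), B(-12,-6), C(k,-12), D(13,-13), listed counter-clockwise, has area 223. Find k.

-3

The doubled signed area Σ (x_i y_{i+1} − x_{i+1} y_i) is linear in k.
With k=0 it equals 425; the coefficient of k is -7 (from the two edges through C).
So -7·k + 425 = 2·223 = 446 ⇒ k = -3.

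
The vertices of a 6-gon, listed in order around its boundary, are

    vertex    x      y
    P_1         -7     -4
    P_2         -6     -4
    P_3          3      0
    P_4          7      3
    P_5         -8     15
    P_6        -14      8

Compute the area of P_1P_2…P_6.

Apply the shoelace formula: 2A = Σ (x_i·y_{i+1} − x_{i+1}·y_i), indices taken mod 6.
Σ = (4) + (12) + (9) + (129) + (146) + (112) = 412
Area = |Σ|/2 = 206.

206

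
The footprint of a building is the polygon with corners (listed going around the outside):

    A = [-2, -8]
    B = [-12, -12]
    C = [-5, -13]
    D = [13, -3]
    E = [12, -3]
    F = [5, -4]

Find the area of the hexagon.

62

Σ = (-72) + (96) + (184) + (-3) + (-33) + (-48) = 124
Area = |Σ|/2 = 62.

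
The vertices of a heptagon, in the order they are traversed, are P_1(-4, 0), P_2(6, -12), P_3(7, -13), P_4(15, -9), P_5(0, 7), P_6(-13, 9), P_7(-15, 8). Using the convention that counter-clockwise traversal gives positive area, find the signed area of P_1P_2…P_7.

222.5

Σ = (48) + (6) + (132) + (105) + (91) + (31) + (32) = 445
Signed area = Σ/2 = 222.5 (positive ⇒ counter-clockwise traversal).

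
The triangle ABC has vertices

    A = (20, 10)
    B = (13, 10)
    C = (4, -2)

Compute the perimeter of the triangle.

42

|AB| = √((-7)² + (0)²) = √49 = 7
|BC| = √((-9)² + (-12)²) = √225 = 15
|CA| = √((16)² + (12)²) = √400 = 20
Perimeter = 7 + 15 + 20 = 42.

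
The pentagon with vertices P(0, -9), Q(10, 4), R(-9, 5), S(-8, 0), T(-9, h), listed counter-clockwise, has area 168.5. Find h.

Write out the shoelace sum; only the two edges meeting at T involve h:
2·Area = [((-8)·h − (-9)·0) + ((-9)·(-9) − 0·h)] + 216
       = -8·h + 297 = 337
⇒ h = -5.

-5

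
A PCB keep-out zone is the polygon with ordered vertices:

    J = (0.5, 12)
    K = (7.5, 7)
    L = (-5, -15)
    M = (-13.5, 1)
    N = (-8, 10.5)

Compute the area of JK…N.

303.25

Apply Gauss's area formula: 2A = Σ (x_i·y_{i+1} − x_{i+1}·y_i), indices taken mod 5.
J→K: (0.5)(7) − (7.5)(12) = -86.5
K→L: (7.5)(-15) − (-5)(7) = -77.5
L→M: (-5)(1) − (-13.5)(-15) = -207.5
M→N: (-13.5)(10.5) − (-8)(1) = -133.75
N→J: (-8)(12) − (0.5)(10.5) = -101.25
Σ = -606.5
Area = |Σ|/2 = 303.25.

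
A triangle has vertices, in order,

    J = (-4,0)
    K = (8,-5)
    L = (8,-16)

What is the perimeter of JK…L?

44

|JK| = √((12)² + (-5)²) = √169 = 13
|KL| = √((0)² + (-11)²) = √121 = 11
|LJ| = √((-12)² + (16)²) = √400 = 20
Perimeter = 13 + 11 + 20 = 44.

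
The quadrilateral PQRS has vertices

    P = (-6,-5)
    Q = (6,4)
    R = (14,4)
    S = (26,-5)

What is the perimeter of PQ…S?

|PQ| = √((12)² + (9)²) = √225 = 15
|QR| = √((8)² + (0)²) = √64 = 8
|RS| = √((12)² + (-9)²) = √225 = 15
|SP| = √((-32)² + (0)²) = √1024 = 32
Perimeter = 15 + 8 + 15 + 32 = 70.

70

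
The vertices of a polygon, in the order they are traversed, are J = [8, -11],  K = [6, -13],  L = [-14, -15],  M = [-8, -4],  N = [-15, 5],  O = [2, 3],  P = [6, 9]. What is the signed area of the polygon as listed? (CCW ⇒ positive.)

-333.5

Apply the shoelace formula: 2A = Σ (x_i·y_{i+1} − x_{i+1}·y_i), indices taken mod 7.
Σ = (-38) + (-272) + (-64) + (-100) + (-55) + (0) + (-138) = -667
Signed area = Σ/2 = -333.5 (negative ⇒ clockwise traversal).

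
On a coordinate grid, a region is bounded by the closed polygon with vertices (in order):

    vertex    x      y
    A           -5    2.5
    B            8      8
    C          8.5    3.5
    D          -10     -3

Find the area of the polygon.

65.25

Apply the shoelace (surveyor's) formula: 2A = Σ (x_i·y_{i+1} − x_{i+1}·y_i), indices taken mod 4.
Σ = (-60) + (-40) + (9.5) + (-40) = -130.5
Area = |Σ|/2 = 65.25.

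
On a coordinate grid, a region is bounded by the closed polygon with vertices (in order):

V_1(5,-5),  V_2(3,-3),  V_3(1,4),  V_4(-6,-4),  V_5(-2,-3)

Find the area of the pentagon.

Apply the shoelace (surveyor's) formula: 2A = Σ (x_i·y_{i+1} − x_{i+1}·y_i), indices taken mod 5.
Σ = (0) + (15) + (20) + (10) + (25) = 70
Area = |Σ|/2 = 35.

35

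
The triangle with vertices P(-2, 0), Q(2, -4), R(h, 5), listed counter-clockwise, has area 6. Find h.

-4

The doubled signed area Σ (x_i y_{i+1} − x_{i+1} y_i) is linear in h.
With h=0 it equals 28; the coefficient of h is 4 (from the two edges through R).
So 4·h + 28 = 2·6 = 12 ⇒ h = -4.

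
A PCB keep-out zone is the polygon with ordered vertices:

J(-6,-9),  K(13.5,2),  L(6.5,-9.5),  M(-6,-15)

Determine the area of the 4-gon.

J→K: (-6)(2) − (13.5)(-9) = 109.5
K→L: (13.5)(-9.5) − (6.5)(2) = -141.25
L→M: (6.5)(-15) − (-6)(-9.5) = -154.5
M→J: (-6)(-9) − (-6)(-15) = -36
Σ = -222.25
Area = |Σ|/2 = 111.125.

111.125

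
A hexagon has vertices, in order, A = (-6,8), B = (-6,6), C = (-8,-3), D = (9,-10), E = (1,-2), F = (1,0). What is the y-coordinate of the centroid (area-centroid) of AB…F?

Apply Gauss's area formula. First the cross-terms c_i = x_i·y_{i+1} − x_{i+1}·y_i:
  12, 66, 107, -8, 2, 8  ⇒  2A = 187, A = 93.5.
Then Σ (y_i + y_{i+1})·c_i = -869, so ȳ = -869 / (6·93.5) = -79/51.

-79/51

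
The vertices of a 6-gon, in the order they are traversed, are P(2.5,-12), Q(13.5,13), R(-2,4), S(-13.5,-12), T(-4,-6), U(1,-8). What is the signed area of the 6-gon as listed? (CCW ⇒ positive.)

215.75

Cross-terms: 194.5, 80, 78, 33, 38, 8  ⇒  Σ = 431.5
Signed area = Σ/2 = 215.75 (positive ⇒ counter-clockwise traversal).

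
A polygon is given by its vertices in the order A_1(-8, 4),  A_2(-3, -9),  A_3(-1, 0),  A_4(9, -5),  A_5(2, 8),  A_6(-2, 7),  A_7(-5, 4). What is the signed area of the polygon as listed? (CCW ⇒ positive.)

Cross-terms: 84, -9, 5, 82, 30, 27, 12  ⇒  Σ = 231
Signed area = Σ/2 = 115.5 (positive ⇒ counter-clockwise traversal).

115.5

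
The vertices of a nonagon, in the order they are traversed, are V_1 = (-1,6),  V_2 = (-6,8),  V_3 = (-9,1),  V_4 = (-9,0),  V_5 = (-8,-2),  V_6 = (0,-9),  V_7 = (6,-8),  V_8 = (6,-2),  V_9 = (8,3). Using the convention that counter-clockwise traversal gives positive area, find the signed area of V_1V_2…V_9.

Apply the shoelace formula: 2A = Σ (x_i·y_{i+1} − x_{i+1}·y_i), indices taken mod 9.
Σ = (28) + (66) + (9) + (18) + (72) + (54) + (36) + (34) + (51) = 368
Signed area = Σ/2 = 184 (positive ⇒ counter-clockwise traversal).

184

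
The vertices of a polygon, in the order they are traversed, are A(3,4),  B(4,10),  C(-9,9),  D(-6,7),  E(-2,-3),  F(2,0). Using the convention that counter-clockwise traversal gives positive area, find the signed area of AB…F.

Cross-terms: 14, 126, -9, 32, 6, 8  ⇒  Σ = 177
Signed area = Σ/2 = 88.5 (positive ⇒ counter-clockwise traversal).

88.5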